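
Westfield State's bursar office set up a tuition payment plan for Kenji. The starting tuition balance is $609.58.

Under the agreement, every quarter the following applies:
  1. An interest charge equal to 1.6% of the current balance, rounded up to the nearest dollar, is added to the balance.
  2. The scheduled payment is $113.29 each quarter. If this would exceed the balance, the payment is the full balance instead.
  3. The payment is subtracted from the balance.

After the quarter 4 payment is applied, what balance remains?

$187.42

Quarter 1: $609.58 +$10.00 interest = $619.58; pay $113.29 → $506.29
Quarter 2: $506.29 +$9.00 interest = $515.29; pay $113.29 → $402.00
Quarter 3: $402.00 +$7.00 interest = $409.00; pay $113.29 → $295.71
Quarter 4: $295.71 +$5.00 interest = $300.71; pay $113.29 → $187.42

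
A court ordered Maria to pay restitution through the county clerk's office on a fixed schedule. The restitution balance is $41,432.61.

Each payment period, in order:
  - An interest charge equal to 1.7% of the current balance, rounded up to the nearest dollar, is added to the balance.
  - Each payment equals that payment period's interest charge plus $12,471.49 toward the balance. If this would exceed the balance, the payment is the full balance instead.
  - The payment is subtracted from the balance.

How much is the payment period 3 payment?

$12,752.49

Payment period 1: opening $41,432.61; interest $705.00 → $42,137.61; payment $13,176.49; balance $28,961.12
Payment period 2: opening $28,961.12; interest $493.00 → $29,454.12; payment $12,964.49; balance $16,489.63
Payment period 3: opening $16,489.63; interest $281.00 → $16,770.63; payment $12,752.49; balance $4,018.14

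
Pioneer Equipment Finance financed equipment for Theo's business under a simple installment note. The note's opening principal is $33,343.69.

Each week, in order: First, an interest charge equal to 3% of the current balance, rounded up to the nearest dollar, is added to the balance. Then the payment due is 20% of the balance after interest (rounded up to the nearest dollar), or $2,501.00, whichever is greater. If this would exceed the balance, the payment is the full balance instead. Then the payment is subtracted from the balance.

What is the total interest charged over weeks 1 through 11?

Week 1: $33,343.69 +$1,001.00 interest = $34,344.69; pay $6,869.00 → $27,475.69
Week 2: $27,475.69 +$825.00 interest = $28,300.69; pay $5,661.00 → $22,639.69
Week 3: $22,639.69 +$680.00 interest = $23,319.69; pay $4,664.00 → $18,655.69
Week 4: $18,655.69 +$560.00 interest = $19,215.69; pay $3,844.00 → $15,371.69
Week 5: $15,371.69 +$462.00 interest = $15,833.69; pay $3,167.00 → $12,666.69
Week 6: $12,666.69 +$381.00 interest = $13,047.69; pay $2,610.00 → $10,437.69
Week 7: $10,437.69 +$314.00 interest = $10,751.69; pay $2,501.00 → $8,250.69
Week 8: $8,250.69 +$248.00 interest = $8,498.69; pay $2,501.00 → $5,997.69
Week 9: $5,997.69 +$180.00 interest = $6,177.69; pay $2,501.00 → $3,676.69
Week 10: $3,676.69 +$111.00 interest = $3,787.69; pay $2,501.00 → $1,286.69
Week 11: $1,286.69 +$39.00 interest = $1,325.69; pay $1,325.69 → $0.00
Total interest: $1,001.00 + $825.00 + $680.00 + $560.00 + $462.00 + $381.00 + $314.00 + $248.00 + $180.00 + $111.00 + $39.00 = $4,801.00

$4,801.00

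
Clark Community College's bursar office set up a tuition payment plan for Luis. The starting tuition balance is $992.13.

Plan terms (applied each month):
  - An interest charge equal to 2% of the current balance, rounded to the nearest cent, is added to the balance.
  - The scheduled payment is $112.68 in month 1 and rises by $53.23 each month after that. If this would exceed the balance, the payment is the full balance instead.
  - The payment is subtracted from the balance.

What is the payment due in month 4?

$272.37

# | Opening | Interest | Payment | End bal
1 | $992.13 | $19.84 | $112.68 | $899.29
2 | $899.29 | $17.99 | $165.91 | $751.37
3 | $751.37 | $15.03 | $219.14 | $547.26
4 | $547.26 | $10.95 | $272.37 | $285.84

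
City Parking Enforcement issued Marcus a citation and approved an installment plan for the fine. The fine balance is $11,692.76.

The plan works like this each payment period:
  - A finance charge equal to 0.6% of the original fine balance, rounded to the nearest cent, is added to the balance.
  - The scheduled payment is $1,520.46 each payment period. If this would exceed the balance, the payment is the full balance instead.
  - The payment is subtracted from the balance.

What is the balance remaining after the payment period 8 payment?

$90.36

Payment period 1: opening $11,692.76; interest $70.16 → $11,762.92; payment $1,520.46; balance $10,242.46
Payment period 2: opening $10,242.46; interest $70.16 → $10,312.62; payment $1,520.46; balance $8,792.16
Payment period 3: opening $8,792.16; interest $70.16 → $8,862.32; payment $1,520.46; balance $7,341.86
Payment period 4: opening $7,341.86; interest $70.16 → $7,412.02; payment $1,520.46; balance $5,891.56
Payment period 5: opening $5,891.56; interest $70.16 → $5,961.72; payment $1,520.46; balance $4,441.26
Payment period 6: opening $4,441.26; interest $70.16 → $4,511.42; payment $1,520.46; balance $2,990.96
Payment period 7: opening $2,990.96; interest $70.16 → $3,061.12; payment $1,520.46; balance $1,540.66
Payment period 8: opening $1,540.66; interest $70.16 → $1,610.82; payment $1,520.46; balance $90.36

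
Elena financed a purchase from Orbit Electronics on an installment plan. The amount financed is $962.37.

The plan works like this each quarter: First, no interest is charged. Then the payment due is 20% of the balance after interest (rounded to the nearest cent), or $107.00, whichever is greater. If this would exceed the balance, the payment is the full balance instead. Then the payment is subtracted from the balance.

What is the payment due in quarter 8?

$64.74

Quarter 1: $962.37 − $192.47 → $769.90
Quarter 2: $769.90 − $153.98 → $615.92
Quarter 3: $615.92 − $123.18 → $492.74
Quarter 4: $492.74 − $107.00 → $385.74
Quarter 5: $385.74 − $107.00 → $278.74
Quarter 6: $278.74 − $107.00 → $171.74
Quarter 7: $171.74 − $107.00 → $64.74
Quarter 8: $64.74 − $64.74 → $0.00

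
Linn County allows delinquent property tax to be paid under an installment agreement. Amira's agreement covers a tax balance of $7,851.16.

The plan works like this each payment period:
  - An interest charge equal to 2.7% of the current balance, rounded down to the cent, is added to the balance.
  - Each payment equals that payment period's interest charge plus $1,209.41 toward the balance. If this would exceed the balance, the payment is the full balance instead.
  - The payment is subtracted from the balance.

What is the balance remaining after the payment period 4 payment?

Payment period 1: opening $7,851.16; interest $211.98 → $8,063.14; payment $1,421.39; balance $6,641.75
Payment period 2: opening $6,641.75; interest $179.32 → $6,821.07; payment $1,388.73; balance $5,432.34
Payment period 3: opening $5,432.34; interest $146.67 → $5,579.01; payment $1,356.08; balance $4,222.93
Payment period 4: opening $4,222.93; interest $114.01 → $4,336.94; payment $1,323.42; balance $3,013.52

$3,013.52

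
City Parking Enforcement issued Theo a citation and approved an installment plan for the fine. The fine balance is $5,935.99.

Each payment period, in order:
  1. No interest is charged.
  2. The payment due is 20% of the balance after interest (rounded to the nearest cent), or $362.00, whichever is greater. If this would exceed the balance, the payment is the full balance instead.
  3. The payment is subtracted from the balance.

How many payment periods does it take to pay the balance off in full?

11

Payment period 1: opening $5,935.99; payment $1,187.20; balance $4,748.79
Payment period 2: opening $4,748.79; payment $949.76; balance $3,799.03
Payment period 3: opening $3,799.03; payment $759.81; balance $3,039.22
Payment period 4: opening $3,039.22; payment $607.84; balance $2,431.38
Payment period 5: opening $2,431.38; payment $486.28; balance $1,945.10
Payment period 6: opening $1,945.10; payment $389.02; balance $1,556.08
Payment period 7: opening $1,556.08; payment $362.00; balance $1,194.08
Payment period 8: opening $1,194.08; payment $362.00; balance $832.08
Payment period 9: opening $832.08; payment $362.00; balance $470.08
Payment period 10: opening $470.08; payment $362.00; balance $108.08
Payment period 11: opening $108.08; payment $108.08; balance $0.00
Balance reaches $0.00 in payment period 11.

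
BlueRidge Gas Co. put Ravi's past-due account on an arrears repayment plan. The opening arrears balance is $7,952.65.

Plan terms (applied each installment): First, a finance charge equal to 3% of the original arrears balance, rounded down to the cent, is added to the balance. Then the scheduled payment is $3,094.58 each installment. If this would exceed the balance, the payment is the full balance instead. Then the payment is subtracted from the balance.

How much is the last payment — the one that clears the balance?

Installment 1: opening $7,952.65; interest $238.57 → $8,191.22; payment $3,094.58; balance $5,096.64
Installment 2: opening $5,096.64; interest $238.57 → $5,335.21; payment $3,094.58; balance $2,240.63
Installment 3: opening $2,240.63; interest $238.57 → $2,479.20; payment $2,479.20; balance $0.00

$2,479.20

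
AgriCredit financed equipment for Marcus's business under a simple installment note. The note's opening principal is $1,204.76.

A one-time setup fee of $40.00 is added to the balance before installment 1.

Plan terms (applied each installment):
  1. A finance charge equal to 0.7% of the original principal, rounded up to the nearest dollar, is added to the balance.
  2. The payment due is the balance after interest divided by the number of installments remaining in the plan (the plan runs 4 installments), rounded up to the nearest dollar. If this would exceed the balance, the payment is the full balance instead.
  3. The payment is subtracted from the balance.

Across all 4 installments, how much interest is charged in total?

Installment 1: opening $1,244.76; interest $9.00 → $1,253.76; payment $314.00; balance $939.76
Installment 2: opening $939.76; interest $9.00 → $948.76; payment $317.00; balance $631.76
Installment 3: opening $631.76; interest $9.00 → $640.76; payment $321.00; balance $319.76
Installment 4: opening $319.76; interest $9.00 → $328.76; payment $328.76; balance $0.00
Total interest: $9.00 + $9.00 + $9.00 + $9.00 = $36.00

$36.00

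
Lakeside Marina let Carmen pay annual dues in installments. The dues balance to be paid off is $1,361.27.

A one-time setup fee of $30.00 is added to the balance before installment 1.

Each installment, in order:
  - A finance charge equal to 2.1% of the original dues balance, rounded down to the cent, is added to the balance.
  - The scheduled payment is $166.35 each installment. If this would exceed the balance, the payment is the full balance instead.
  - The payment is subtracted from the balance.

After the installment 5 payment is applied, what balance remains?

$702.42

Installment 1: $1,391.27 +$28.58 interest = $1,419.85; pay $166.35 → $1,253.50
Installment 2: $1,253.50 +$28.58 interest = $1,282.08; pay $166.35 → $1,115.73
Installment 3: $1,115.73 +$28.58 interest = $1,144.31; pay $166.35 → $977.96
Installment 4: $977.96 +$28.58 interest = $1,006.54; pay $166.35 → $840.19
Installment 5: $840.19 +$28.58 interest = $868.77; pay $166.35 → $702.42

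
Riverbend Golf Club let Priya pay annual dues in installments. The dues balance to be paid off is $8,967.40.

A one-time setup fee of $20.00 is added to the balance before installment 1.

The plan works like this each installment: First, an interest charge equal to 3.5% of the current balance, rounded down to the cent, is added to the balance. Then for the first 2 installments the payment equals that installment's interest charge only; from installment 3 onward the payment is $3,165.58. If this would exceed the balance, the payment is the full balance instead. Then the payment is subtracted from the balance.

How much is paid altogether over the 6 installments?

Installment 1: opening $8,987.40; interest $314.55 → $9,301.95; payment $314.55; balance $8,987.40
Installment 2: opening $8,987.40; interest $314.55 → $9,301.95; payment $314.55; balance $8,987.40
Installment 3: opening $8,987.40; interest $314.55 → $9,301.95; payment $3,165.58; balance $6,136.37
Installment 4: opening $6,136.37; interest $214.77 → $6,351.14; payment $3,165.58; balance $3,185.56
Installment 5: opening $3,185.56; interest $111.49 → $3,297.05; payment $3,165.58; balance $131.47
Installment 6: opening $131.47; interest $4.60 → $136.07; payment $136.07; balance $0.00
Total paid: $10,261.91

$10,261.91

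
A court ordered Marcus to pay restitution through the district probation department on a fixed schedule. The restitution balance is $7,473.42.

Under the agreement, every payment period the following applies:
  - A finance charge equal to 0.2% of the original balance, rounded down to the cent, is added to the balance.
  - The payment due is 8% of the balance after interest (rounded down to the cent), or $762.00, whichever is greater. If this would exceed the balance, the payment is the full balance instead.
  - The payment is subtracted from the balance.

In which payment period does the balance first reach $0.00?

# | Opening | Interest | Payment | End bal
1 | $7,473.42 | $14.94 | $762.00 | $6,726.36
2 | $6,726.36 | $14.94 | $762.00 | $5,979.30
3 | $5,979.30 | $14.94 | $762.00 | $5,232.24
4 | $5,232.24 | $14.94 | $762.00 | $4,485.18
5 | $4,485.18 | $14.94 | $762.00 | $3,738.12
6 | $3,738.12 | $14.94 | $762.00 | $2,991.06
7 | $2,991.06 | $14.94 | $762.00 | $2,244.00
8 | $2,244.00 | $14.94 | $762.00 | $1,496.94
9 | $1,496.94 | $14.94 | $762.00 | $749.88
10 | $749.88 | $14.94 | $762.00 | $2.82
11 | $2.82 | $14.94 | $17.76 | $0.00
Balance reaches $0.00 in payment period 11.

11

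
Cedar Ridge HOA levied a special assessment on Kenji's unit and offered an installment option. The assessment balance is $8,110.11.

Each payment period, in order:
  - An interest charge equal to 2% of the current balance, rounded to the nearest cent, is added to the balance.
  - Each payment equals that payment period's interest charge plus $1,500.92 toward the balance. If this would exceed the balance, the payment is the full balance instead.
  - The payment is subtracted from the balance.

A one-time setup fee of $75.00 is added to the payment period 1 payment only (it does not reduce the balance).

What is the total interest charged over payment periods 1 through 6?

Payment period 1: $8,110.11 +$162.20 interest = $8,272.31; pay $1,663.12 (+ $75.00 fee) → $6,609.19
Payment period 2: $6,609.19 +$132.18 interest = $6,741.37; pay $1,633.10 → $5,108.27
Payment period 3: $5,108.27 +$102.17 interest = $5,210.44; pay $1,603.09 → $3,607.35
Payment period 4: $3,607.35 +$72.15 interest = $3,679.50; pay $1,573.07 → $2,106.43
Payment period 5: $2,106.43 +$42.13 interest = $2,148.56; pay $1,543.05 → $605.51
Payment period 6: $605.51 +$12.11 interest = $617.62; pay $617.62 → $0.00
Total interest: $162.20 + $132.18 + $102.17 + $72.15 + $42.13 + $12.11 = $522.94

$522.94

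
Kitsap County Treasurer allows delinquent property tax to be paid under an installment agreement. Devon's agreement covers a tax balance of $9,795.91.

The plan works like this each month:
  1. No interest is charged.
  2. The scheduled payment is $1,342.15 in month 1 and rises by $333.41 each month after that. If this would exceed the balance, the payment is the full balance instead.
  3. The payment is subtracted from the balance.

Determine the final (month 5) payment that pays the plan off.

$2,426.85

# | Opening | Payment | End bal
1 | $9,795.91 | $1,342.15 | $8,453.76
2 | $8,453.76 | $1,675.56 | $6,778.20
3 | $6,778.20 | $2,008.97 | $4,769.23
4 | $4,769.23 | $2,342.38 | $2,426.85
5 | $2,426.85 | $2,426.85 | $0.00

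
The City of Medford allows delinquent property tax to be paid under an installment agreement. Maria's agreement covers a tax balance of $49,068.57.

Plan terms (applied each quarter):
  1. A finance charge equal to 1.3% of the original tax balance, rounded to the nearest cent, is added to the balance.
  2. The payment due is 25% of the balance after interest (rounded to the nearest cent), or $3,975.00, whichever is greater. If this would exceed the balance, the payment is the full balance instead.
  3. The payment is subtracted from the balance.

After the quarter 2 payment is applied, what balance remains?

$28,438.30

Quarter 1: opening $49,068.57; interest $637.89 → $49,706.46; payment $12,426.62; balance $37,279.84
Quarter 2: opening $37,279.84; interest $637.89 → $37,917.73; payment $9,479.43; balance $28,438.30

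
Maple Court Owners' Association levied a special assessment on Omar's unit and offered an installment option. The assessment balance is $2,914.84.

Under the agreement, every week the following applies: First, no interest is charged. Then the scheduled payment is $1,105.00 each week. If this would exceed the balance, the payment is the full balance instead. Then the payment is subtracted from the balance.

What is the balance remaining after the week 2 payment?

Week 1: opening $2,914.84; payment $1,105.00; balance $1,809.84
Week 2: opening $1,809.84; payment $1,105.00; balance $704.84

$704.84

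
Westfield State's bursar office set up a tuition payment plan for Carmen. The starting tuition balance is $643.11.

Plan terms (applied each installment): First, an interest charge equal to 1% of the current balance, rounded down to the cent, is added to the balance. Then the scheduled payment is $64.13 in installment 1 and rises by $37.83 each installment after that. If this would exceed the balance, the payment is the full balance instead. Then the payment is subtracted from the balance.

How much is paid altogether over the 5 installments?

$665.62

Installment 1: opening $643.11; interest $6.43 → $649.54; payment $64.13; balance $585.41
Installment 2: opening $585.41; interest $5.85 → $591.26; payment $101.96; balance $489.30
Installment 3: opening $489.30; interest $4.89 → $494.19; payment $139.79; balance $354.40
Installment 4: opening $354.40; interest $3.54 → $357.94; payment $177.62; balance $180.32
Installment 5: opening $180.32; interest $1.80 → $182.12; payment $182.12; balance $0.00
Total paid: $665.62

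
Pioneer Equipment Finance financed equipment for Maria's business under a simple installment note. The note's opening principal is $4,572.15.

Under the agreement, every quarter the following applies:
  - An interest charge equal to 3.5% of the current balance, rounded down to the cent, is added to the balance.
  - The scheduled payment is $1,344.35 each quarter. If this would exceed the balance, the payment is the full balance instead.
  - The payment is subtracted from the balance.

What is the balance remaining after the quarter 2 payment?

$2,162.04

# | Opening | Interest | Payment | End bal
1 | $4,572.15 | $160.02 | $1,344.35 | $3,387.82
2 | $3,387.82 | $118.57 | $1,344.35 | $2,162.04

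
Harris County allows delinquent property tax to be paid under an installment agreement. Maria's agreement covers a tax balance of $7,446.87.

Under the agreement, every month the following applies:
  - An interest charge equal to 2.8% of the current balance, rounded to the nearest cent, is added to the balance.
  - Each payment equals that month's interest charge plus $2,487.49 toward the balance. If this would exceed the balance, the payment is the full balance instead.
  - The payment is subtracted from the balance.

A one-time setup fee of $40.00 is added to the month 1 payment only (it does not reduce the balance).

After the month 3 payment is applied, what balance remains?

Month 1: $7,446.87 +$208.51 interest = $7,655.38; pay $2,696.00 (+ $40.00 fee) → $4,959.38
Month 2: $4,959.38 +$138.86 interest = $5,098.24; pay $2,626.35 → $2,471.89
Month 3: $2,471.89 +$69.21 interest = $2,541.10; pay $2,541.10 → $0.00

$0.00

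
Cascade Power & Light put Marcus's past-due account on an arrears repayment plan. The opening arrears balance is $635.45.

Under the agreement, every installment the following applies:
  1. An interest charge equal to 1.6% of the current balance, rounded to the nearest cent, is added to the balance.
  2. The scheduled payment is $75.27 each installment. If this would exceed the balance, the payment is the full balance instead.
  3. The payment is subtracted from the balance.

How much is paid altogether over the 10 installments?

Installment 1: $635.45 +$10.17 interest = $645.62; pay $75.27 → $570.35
Installment 2: $570.35 +$9.13 interest = $579.48; pay $75.27 → $504.21
Installment 3: $504.21 +$8.07 interest = $512.28; pay $75.27 → $437.01
Installment 4: $437.01 +$6.99 interest = $444.00; pay $75.27 → $368.73
Installment 5: $368.73 +$5.90 interest = $374.63; pay $75.27 → $299.36
Installment 6: $299.36 +$4.79 interest = $304.15; pay $75.27 → $228.88
Installment 7: $228.88 +$3.66 interest = $232.54; pay $75.27 → $157.27
Installment 8: $157.27 +$2.52 interest = $159.79; pay $75.27 → $84.52
Installment 9: $84.52 +$1.35 interest = $85.87; pay $75.27 → $10.60
Installment 10: $10.60 +$0.17 interest = $10.77; pay $10.77 → $0.00
Total paid: $688.20

$688.20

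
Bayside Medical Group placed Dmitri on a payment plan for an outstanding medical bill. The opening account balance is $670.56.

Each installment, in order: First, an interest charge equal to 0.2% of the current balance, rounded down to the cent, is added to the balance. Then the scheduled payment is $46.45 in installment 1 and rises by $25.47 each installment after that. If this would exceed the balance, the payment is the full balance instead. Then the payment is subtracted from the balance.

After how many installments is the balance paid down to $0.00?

7

Installment 1: opening $670.56; interest $1.34 → $671.90; payment $46.45; balance $625.45
Installment 2: opening $625.45; interest $1.25 → $626.70; payment $71.92; balance $554.78
Installment 3: opening $554.78; interest $1.10 → $555.88; payment $97.39; balance $458.49
Installment 4: opening $458.49; interest $0.91 → $459.40; payment $122.86; balance $336.54
Installment 5: opening $336.54; interest $0.67 → $337.21; payment $148.33; balance $188.88
Installment 6: opening $188.88; interest $0.37 → $189.25; payment $173.80; balance $15.45
Installment 7: opening $15.45; interest $0.03 → $15.48; payment $15.48; balance $0.00
Balance reaches $0.00 in installment 7.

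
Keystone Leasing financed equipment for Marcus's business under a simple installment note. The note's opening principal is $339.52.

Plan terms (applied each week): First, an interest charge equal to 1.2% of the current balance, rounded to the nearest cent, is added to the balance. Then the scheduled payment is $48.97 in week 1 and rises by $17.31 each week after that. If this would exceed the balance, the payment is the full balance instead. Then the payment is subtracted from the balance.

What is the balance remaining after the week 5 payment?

# | Opening | Interest | Payment | End bal
1 | $339.52 | $4.07 | $48.97 | $294.62
2 | $294.62 | $3.54 | $66.28 | $231.88
3 | $231.88 | $2.78 | $83.59 | $151.07
4 | $151.07 | $1.81 | $100.90 | $51.98
5 | $51.98 | $0.62 | $52.60 | $0.00

$0.00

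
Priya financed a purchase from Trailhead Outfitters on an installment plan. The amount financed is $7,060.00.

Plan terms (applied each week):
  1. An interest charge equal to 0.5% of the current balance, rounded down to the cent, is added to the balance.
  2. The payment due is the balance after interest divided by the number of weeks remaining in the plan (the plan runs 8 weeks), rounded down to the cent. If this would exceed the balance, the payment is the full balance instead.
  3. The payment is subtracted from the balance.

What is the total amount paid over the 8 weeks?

Week 1: opening $7,060.00; interest $35.30 → $7,095.30; payment $886.91; balance $6,208.39
Week 2: opening $6,208.39; interest $31.04 → $6,239.43; payment $891.34; balance $5,348.09
Week 3: opening $5,348.09; interest $26.74 → $5,374.83; payment $895.80; balance $4,479.03
Week 4: opening $4,479.03; interest $22.39 → $4,501.42; payment $900.28; balance $3,601.14
Week 5: opening $3,601.14; interest $18.00 → $3,619.14; payment $904.78; balance $2,714.36
Week 6: opening $2,714.36; interest $13.57 → $2,727.93; payment $909.31; balance $1,818.62
Week 7: opening $1,818.62; interest $9.09 → $1,827.71; payment $913.85; balance $913.86
Week 8: opening $913.86; interest $4.56 → $918.42; payment $918.42; balance $0.00
Total paid: $7,220.69

$7,220.69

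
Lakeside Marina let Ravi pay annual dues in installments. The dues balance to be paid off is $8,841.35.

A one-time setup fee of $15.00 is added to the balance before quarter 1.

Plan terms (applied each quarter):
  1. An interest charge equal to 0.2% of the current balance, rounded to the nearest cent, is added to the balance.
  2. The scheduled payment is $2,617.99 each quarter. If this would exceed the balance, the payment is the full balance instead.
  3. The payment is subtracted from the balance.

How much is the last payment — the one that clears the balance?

# | Opening | Interest | Payment | End bal
1 | $8,856.35 | $17.71 | $2,617.99 | $6,256.07
2 | $6,256.07 | $12.51 | $2,617.99 | $3,650.59
3 | $3,650.59 | $7.30 | $2,617.99 | $1,039.90
4 | $1,039.90 | $2.08 | $1,041.98 | $0.00

$1,041.98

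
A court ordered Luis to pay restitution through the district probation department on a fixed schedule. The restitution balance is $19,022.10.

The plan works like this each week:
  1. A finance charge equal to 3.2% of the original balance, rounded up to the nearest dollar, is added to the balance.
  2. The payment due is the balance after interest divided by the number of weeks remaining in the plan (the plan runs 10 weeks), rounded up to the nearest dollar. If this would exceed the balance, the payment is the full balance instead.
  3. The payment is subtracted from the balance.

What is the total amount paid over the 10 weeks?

Week 1: opening $19,022.10; interest $609.00 → $19,631.10; payment $1,964.00; balance $17,667.10
Week 2: opening $17,667.10; interest $609.00 → $18,276.10; payment $2,031.00; balance $16,245.10
Week 3: opening $16,245.10; interest $609.00 → $16,854.10; payment $2,107.00; balance $14,747.10
Week 4: opening $14,747.10; interest $609.00 → $15,356.10; payment $2,194.00; balance $13,162.10
Week 5: opening $13,162.10; interest $609.00 → $13,771.10; payment $2,296.00; balance $11,475.10
Week 6: opening $11,475.10; interest $609.00 → $12,084.10; payment $2,417.00; balance $9,667.10
Week 7: opening $9,667.10; interest $609.00 → $10,276.10; payment $2,570.00; balance $7,706.10
Week 8: opening $7,706.10; interest $609.00 → $8,315.10; payment $2,772.00; balance $5,543.10
Week 9: opening $5,543.10; interest $609.00 → $6,152.10; payment $3,077.00; balance $3,075.10
Week 10: opening $3,075.10; interest $609.00 → $3,684.10; payment $3,684.10; balance $0.00
Total paid: $25,112.10

$25,112.10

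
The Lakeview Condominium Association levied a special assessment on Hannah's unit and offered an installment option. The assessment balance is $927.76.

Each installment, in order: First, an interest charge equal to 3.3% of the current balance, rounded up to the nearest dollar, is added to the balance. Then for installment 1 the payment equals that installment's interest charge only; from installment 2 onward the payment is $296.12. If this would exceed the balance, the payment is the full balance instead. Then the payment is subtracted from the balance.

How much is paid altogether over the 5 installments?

$1,028.76

Installment 1: opening $927.76; interest $31.00 → $958.76; payment $31.00; balance $927.76
Installment 2: opening $927.76; interest $31.00 → $958.76; payment $296.12; balance $662.64
Installment 3: opening $662.64; interest $22.00 → $684.64; payment $296.12; balance $388.52
Installment 4: opening $388.52; interest $13.00 → $401.52; payment $296.12; balance $105.40
Installment 5: opening $105.40; interest $4.00 → $109.40; payment $109.40; balance $0.00
Total paid: $1,028.76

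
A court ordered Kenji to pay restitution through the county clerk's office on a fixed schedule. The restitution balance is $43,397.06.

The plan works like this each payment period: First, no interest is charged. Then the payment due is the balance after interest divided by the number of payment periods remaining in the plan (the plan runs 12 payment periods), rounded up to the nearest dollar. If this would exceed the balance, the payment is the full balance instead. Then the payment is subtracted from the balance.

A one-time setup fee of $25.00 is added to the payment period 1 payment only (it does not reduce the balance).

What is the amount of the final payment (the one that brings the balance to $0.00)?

Payment period 1: opening $43,397.06; payment $3,617.00 (+ $25.00 fee); balance $39,780.06
Payment period 2: opening $39,780.06; payment $3,617.00; balance $36,163.06
Payment period 3: opening $36,163.06; payment $3,617.00; balance $32,546.06
Payment period 4: opening $32,546.06; payment $3,617.00; balance $28,929.06
Payment period 5: opening $28,929.06; payment $3,617.00; balance $25,312.06
Payment period 6: opening $25,312.06; payment $3,617.00; balance $21,695.06
Payment period 7: opening $21,695.06; payment $3,616.00; balance $18,079.06
Payment period 8: opening $18,079.06; payment $3,616.00; balance $14,463.06
Payment period 9: opening $14,463.06; payment $3,616.00; balance $10,847.06
Payment period 10: opening $10,847.06; payment $3,616.00; balance $7,231.06
Payment period 11: opening $7,231.06; payment $3,616.00; balance $3,615.06
Payment period 12: opening $3,615.06; payment $3,615.06; balance $0.00

$3,615.06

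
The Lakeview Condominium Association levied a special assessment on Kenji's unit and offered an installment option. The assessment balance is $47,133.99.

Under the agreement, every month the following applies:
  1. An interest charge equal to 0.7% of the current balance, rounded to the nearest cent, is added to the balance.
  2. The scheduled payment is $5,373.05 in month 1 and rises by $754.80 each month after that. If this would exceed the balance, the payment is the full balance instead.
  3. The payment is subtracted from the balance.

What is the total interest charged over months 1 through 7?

$1,373.29

# | Opening | Interest | Payment | End bal
1 | $47,133.99 | $329.94 | $5,373.05 | $42,090.88
2 | $42,090.88 | $294.64 | $6,127.85 | $36,257.67
3 | $36,257.67 | $253.80 | $6,882.65 | $29,628.82
4 | $29,628.82 | $207.40 | $7,637.45 | $22,198.77
5 | $22,198.77 | $155.39 | $8,392.25 | $13,961.91
6 | $13,961.91 | $97.73 | $9,147.05 | $4,912.59
7 | $4,912.59 | $34.39 | $4,946.98 | $0.00
Total interest: $329.94 + $294.64 + $253.80 + $207.40 + $155.39 + $97.73 + $34.39 = $1,373.29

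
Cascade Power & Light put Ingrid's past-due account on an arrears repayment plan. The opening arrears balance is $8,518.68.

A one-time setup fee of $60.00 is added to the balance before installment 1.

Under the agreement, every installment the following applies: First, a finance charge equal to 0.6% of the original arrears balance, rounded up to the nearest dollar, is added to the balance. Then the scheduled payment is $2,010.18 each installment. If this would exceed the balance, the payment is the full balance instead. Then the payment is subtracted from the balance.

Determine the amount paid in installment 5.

# | Opening | Interest | Payment | End bal
1 | $8,578.68 | $52.00 | $2,010.18 | $6,620.50
2 | $6,620.50 | $52.00 | $2,010.18 | $4,662.32
3 | $4,662.32 | $52.00 | $2,010.18 | $2,704.14
4 | $2,704.14 | $52.00 | $2,010.18 | $745.96
5 | $745.96 | $52.00 | $797.96 | $0.00

$797.96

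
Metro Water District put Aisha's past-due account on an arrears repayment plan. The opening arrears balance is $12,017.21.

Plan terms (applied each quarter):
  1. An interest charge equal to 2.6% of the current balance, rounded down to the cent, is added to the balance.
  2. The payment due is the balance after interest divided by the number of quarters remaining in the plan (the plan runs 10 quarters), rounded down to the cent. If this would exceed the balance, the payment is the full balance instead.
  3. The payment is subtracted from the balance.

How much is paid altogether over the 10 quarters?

Quarter 1: $12,017.21 +$312.44 interest = $12,329.65; pay $1,232.96 → $11,096.69
Quarter 2: $11,096.69 +$288.51 interest = $11,385.20; pay $1,265.02 → $10,120.18
Quarter 3: $10,120.18 +$263.12 interest = $10,383.30; pay $1,297.91 → $9,085.39
Quarter 4: $9,085.39 +$236.22 interest = $9,321.61; pay $1,331.65 → $7,989.96
Quarter 5: $7,989.96 +$207.73 interest = $8,197.69; pay $1,366.28 → $6,831.41
Quarter 6: $6,831.41 +$177.61 interest = $7,009.02; pay $1,401.80 → $5,607.22
Quarter 7: $5,607.22 +$145.78 interest = $5,753.00; pay $1,438.25 → $4,314.75
Quarter 8: $4,314.75 +$112.18 interest = $4,426.93; pay $1,475.64 → $2,951.29
Quarter 9: $2,951.29 +$76.73 interest = $3,028.02; pay $1,514.01 → $1,514.01
Quarter 10: $1,514.01 +$39.36 interest = $1,553.37; pay $1,553.37 → $0.00
Total paid: $13,876.89

$13,876.89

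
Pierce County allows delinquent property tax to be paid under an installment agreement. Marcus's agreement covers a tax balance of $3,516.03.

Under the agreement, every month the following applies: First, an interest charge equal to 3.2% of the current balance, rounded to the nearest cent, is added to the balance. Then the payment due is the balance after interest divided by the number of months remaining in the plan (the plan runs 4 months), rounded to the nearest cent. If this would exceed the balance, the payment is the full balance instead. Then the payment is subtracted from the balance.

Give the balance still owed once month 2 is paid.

$1,872.32

# | Opening | Interest | Payment | End bal
1 | $3,516.03 | $112.51 | $907.14 | $2,721.40
2 | $2,721.40 | $87.08 | $936.16 | $1,872.32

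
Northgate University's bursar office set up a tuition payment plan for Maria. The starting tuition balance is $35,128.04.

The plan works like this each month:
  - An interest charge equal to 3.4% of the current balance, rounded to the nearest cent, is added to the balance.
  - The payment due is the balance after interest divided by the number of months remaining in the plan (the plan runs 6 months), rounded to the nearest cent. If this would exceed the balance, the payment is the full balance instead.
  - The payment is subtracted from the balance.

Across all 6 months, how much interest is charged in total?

$4,425.33

# | Opening | Interest | Payment | End bal
1 | $35,128.04 | $1,194.35 | $6,053.73 | $30,268.66
2 | $30,268.66 | $1,029.13 | $6,259.56 | $25,038.23
3 | $25,038.23 | $851.30 | $6,472.38 | $19,417.15
4 | $19,417.15 | $660.18 | $6,692.44 | $13,384.89
5 | $13,384.89 | $455.09 | $6,919.99 | $6,919.99
6 | $6,919.99 | $235.28 | $7,155.27 | $0.00
Total interest: $1,194.35 + $1,029.13 + $851.30 + $660.18 + $455.09 + $235.28 = $4,425.33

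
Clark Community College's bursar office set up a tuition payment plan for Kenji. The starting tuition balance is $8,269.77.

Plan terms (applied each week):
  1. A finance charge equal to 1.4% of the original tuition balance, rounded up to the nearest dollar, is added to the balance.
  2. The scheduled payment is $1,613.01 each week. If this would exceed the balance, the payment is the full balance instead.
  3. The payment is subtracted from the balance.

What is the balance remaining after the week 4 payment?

$2,281.73

# | Opening | Interest | Payment | End bal
1 | $8,269.77 | $116.00 | $1,613.01 | $6,772.76
2 | $6,772.76 | $116.00 | $1,613.01 | $5,275.75
3 | $5,275.75 | $116.00 | $1,613.01 | $3,778.74
4 | $3,778.74 | $116.00 | $1,613.01 | $2,281.73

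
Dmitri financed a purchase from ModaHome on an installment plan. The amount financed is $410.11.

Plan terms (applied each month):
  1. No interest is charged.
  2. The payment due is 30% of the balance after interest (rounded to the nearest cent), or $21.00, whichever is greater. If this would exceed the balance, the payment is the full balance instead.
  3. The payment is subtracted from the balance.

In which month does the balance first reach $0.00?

9

# | Opening | Payment | End bal
1 | $410.11 | $123.03 | $287.08
2 | $287.08 | $86.12 | $200.96
3 | $200.96 | $60.29 | $140.67
4 | $140.67 | $42.20 | $98.47
5 | $98.47 | $29.54 | $68.93
6 | $68.93 | $21.00 | $47.93
7 | $47.93 | $21.00 | $26.93
8 | $26.93 | $21.00 | $5.93
9 | $5.93 | $5.93 | $0.00
Balance reaches $0.00 in month 9.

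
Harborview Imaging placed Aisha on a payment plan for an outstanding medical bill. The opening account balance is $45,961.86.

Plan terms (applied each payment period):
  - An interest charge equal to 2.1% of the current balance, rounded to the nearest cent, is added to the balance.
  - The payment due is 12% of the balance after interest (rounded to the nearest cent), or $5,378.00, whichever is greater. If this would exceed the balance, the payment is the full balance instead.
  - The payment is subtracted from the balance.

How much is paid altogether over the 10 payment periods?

# | Opening | Interest | Payment | End bal
1 | $45,961.86 | $965.20 | $5,631.25 | $41,295.81
2 | $41,295.81 | $867.21 | $5,378.00 | $36,785.02
3 | $36,785.02 | $772.49 | $5,378.00 | $32,179.51
4 | $32,179.51 | $675.77 | $5,378.00 | $27,477.28
5 | $27,477.28 | $577.02 | $5,378.00 | $22,676.30
6 | $22,676.30 | $476.20 | $5,378.00 | $17,774.50
7 | $17,774.50 | $373.26 | $5,378.00 | $12,769.76
8 | $12,769.76 | $268.16 | $5,378.00 | $7,659.92
9 | $7,659.92 | $160.86 | $5,378.00 | $2,442.78
10 | $2,442.78 | $51.30 | $2,494.08 | $0.00
Total paid: $51,149.33

$51,149.33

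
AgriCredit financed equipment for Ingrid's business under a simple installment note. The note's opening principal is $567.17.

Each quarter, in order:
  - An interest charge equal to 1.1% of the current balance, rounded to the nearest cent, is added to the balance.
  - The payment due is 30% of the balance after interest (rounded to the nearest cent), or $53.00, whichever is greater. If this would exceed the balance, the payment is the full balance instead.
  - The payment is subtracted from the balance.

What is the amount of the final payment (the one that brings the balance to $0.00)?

$39.26

Quarter 1: $567.17 +$6.24 interest = $573.41; pay $172.02 → $401.39
Quarter 2: $401.39 +$4.42 interest = $405.81; pay $121.74 → $284.07
Quarter 3: $284.07 +$3.12 interest = $287.19; pay $86.16 → $201.03
Quarter 4: $201.03 +$2.21 interest = $203.24; pay $60.97 → $142.27
Quarter 5: $142.27 +$1.56 interest = $143.83; pay $53.00 → $90.83
Quarter 6: $90.83 +$1.00 interest = $91.83; pay $53.00 → $38.83
Quarter 7: $38.83 +$0.43 interest = $39.26; pay $39.26 → $0.00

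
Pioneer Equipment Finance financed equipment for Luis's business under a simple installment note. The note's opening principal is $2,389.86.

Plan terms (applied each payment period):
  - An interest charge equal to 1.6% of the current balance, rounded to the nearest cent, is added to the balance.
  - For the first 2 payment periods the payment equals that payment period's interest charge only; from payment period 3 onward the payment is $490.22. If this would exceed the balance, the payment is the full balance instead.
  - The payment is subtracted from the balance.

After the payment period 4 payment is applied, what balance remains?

Payment period 1: opening $2,389.86; interest $38.24 → $2,428.10; payment $38.24; balance $2,389.86
Payment period 2: opening $2,389.86; interest $38.24 → $2,428.10; payment $38.24; balance $2,389.86
Payment period 3: opening $2,389.86; interest $38.24 → $2,428.10; payment $490.22; balance $1,937.88
Payment period 4: opening $1,937.88; interest $31.01 → $1,968.89; payment $490.22; balance $1,478.67

$1,478.67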